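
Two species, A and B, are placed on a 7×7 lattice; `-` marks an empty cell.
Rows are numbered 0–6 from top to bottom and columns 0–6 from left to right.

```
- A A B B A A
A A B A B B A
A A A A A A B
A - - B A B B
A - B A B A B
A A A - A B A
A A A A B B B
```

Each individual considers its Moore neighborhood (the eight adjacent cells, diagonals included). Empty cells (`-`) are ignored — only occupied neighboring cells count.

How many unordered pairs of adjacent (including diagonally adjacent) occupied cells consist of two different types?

51

Scan each occupied cell's neighbors to the right and below (and the two forward diagonals) so each pair is counted once.
From row 0: 9 unlike of 22 pairs (running 9/22).
From row 1: 13 unlike of 25 pairs (running 22/47).
From row 2: 7 unlike of 19 pairs (running 29/66).
From row 3: 6 unlike of 15 pairs (running 35/81).
From row 4: 9 unlike of 17 pairs (running 44/98).
From row 5: 6 unlike of 20 pairs (running 50/118).
From row 6: 1 unlike of 6 pairs (running 51/124).
Total adjacent occupied pairs: 124; unlike-type pairs: 51.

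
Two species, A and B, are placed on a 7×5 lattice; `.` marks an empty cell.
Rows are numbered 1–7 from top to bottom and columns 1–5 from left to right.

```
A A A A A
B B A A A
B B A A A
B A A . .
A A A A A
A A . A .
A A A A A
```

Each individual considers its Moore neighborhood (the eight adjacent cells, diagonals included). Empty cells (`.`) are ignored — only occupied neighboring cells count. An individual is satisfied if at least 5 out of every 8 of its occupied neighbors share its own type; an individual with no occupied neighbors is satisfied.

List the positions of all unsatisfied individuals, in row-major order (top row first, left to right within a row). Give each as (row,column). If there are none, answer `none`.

(1,1), (1,2), (2,1), (2,2), (3,2), (4,1)

Row 1: (1,1)A 1/3 not · (1,2)A 3/5 not · (1,3)A 4/5 satisfied · (1,4)A 5/5 satisfied · (1,5)A 3/3 satisfied
Row 2: (2,1)B 3/5 not · (2,2)B 3/8 not · (2,3)A 6/8 satisfied · (2,4)A 8/8 satisfied · (2,5)A 5/5 satisfied
Row 3: (3,1)B 4/5 satisfied · (3,2)B 4/8 not · (3,3)A 5/7 satisfied · (3,4)A 6/6 satisfied · (3,5)A 3/3 satisfied
Row 4: (4,1)B 2/5 not · (4,2)A 5/8 satisfied · (4,3)A 6/7 satisfied
Row 5: (5,1)A 4/5 satisfied · (5,2)A 6/7 satisfied · (5,3)A 6/6 satisfied · (5,4)A 4/4 satisfied · (5,5)A 2/2 satisfied
Row 6: (6,1)A 5/5 satisfied · (6,2)A 7/7 satisfied · (6,4)A 6/6 satisfied
Row 7: (7,1)A 3/3 satisfied · (7,2)A 4/4 satisfied · (7,3)A 4/4 satisfied · (7,4)A 3/3 satisfied · (7,5)A 2/2 satisfied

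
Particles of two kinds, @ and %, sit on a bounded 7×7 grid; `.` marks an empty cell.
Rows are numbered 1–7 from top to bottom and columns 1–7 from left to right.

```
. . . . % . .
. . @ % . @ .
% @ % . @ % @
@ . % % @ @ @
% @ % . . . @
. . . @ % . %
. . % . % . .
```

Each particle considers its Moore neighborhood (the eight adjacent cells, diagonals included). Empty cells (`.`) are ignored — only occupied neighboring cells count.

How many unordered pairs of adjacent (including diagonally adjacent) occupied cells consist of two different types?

Scan each occupied cell's neighbors to the right and below (and the two forward diagonals) so each pair is counted once.
From row 1: 1 unlike of 2 pairs (running 1/2).
From row 2: 4 unlike of 8 pairs (running 5/10).
From row 3: 10 unlike of 17 pairs (running 15/27).
From row 4: 3 unlike of 11 pairs (running 18/38).
From row 5: 4 unlike of 4 pairs (running 22/42).
From row 6: 3 unlike of 4 pairs (running 25/46).
Total adjacent occupied pairs: 46; unlike-type pairs: 25.

25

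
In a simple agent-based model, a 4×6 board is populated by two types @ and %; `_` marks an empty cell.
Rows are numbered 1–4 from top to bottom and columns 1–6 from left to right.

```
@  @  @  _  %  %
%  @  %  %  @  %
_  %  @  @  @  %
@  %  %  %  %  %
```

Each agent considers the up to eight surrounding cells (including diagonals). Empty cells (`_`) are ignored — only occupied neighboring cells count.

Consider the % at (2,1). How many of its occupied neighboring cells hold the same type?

Occupied neighbors of (2,1): (1,1)=@, (1,2)=@, (2,2)=@, (3,2)=%.
Same type (%): 1 of 4.

1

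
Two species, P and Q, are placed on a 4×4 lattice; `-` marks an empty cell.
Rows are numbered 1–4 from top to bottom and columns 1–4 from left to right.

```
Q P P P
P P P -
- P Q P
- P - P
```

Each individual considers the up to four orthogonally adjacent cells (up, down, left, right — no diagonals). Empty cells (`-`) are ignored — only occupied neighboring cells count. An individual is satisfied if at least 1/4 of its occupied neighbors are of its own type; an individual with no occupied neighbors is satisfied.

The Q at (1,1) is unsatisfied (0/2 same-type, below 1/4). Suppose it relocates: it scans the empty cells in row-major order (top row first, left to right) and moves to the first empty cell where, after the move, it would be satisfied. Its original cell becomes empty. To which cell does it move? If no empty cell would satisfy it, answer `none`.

Vacating (1,1). Empty cells in order:
  (2,4): 0/3 same-type → still unsatisfied.
  (3,1): 0/2 same-type → still unsatisfied.
  (4,1): 0/1 same-type → still unsatisfied.
  (4,3): 1/3 same-type → satisfied — stop here.

(4,3)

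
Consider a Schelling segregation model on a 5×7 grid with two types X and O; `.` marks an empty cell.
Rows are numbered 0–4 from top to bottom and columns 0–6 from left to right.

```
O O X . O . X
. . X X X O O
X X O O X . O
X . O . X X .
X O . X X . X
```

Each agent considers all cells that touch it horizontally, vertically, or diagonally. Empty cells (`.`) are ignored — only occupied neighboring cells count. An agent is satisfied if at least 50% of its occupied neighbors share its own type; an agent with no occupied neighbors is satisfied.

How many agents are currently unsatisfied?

7

Row 0: (0,0)O 1/1 satisfied · (0,1)O 1/3 not · (0,2)X 2/3 satisfied · (0,4)O 1/3 not · (0,6)X 0/2 not
Row 1: (1,2)X 3/6 satisfied · (1,3)X 4/7 satisfied · (1,4)X 2/5 not · (1,5)O 3/6 satisfied · (1,6)O 2/3 satisfied
Row 2: (2,0)X 2/2 satisfied · (2,1)X 3/5 satisfied · (2,2)O 2/5 not · (2,3)O 2/7 not · (2,4)X 4/6 satisfied · (2,6)O 2/3 satisfied
Row 3: (3,0)X 3/4 satisfied · (3,2)O 3/5 satisfied · (3,4)X 4/5 satisfied · (3,5)X 4/5 satisfied
Row 4: (4,0)X 1/2 satisfied · (4,1)O 1/3 not · (4,3)X 2/3 satisfied · (4,4)X 3/3 satisfied · (4,6)X 1/1 satisfied
Unsatisfied: (0,1), (0,4), (0,6), (1,4), (2,2), (2,3), (4,1) — 7 in total.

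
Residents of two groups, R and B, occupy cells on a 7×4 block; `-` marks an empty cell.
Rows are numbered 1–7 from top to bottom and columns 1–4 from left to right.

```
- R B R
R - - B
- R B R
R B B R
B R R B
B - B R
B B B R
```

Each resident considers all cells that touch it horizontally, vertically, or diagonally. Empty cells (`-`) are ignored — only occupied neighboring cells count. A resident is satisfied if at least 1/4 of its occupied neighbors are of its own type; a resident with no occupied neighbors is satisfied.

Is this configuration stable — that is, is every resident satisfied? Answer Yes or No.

No

Row 1: (1,2)R 1/2 satisfied · (1,3)B 1/3 satisfied · (1,4)R 0/2 not
Row 2: (2,1)R 2/2 satisfied · (2,4)B 2/4 satisfied
Row 3: (3,2)R 2/5 satisfied · (3,3)B 3/6 satisfied · (3,4)R 1/4 satisfied
Row 4: (4,1)R 2/4 satisfied · (4,2)B 3/7 satisfied · (4,3)B 3/8 satisfied · (4,4)R 2/5 satisfied
Row 5: (5,1)B 2/4 satisfied · (5,2)R 2/7 satisfied · (5,3)R 3/7 satisfied · (5,4)B 2/5 satisfied
Row 6: (6,1)B 3/4 satisfied · (6,3)B 3/7 satisfied · (6,4)R 2/5 satisfied
Row 7: (7,1)B 2/2 satisfied · (7,2)B 4/4 satisfied · (7,3)B 2/4 satisfied · (7,4)R 1/3 satisfied
For instance (1,4) has only 0/2 same-type neighbors, below 1/4.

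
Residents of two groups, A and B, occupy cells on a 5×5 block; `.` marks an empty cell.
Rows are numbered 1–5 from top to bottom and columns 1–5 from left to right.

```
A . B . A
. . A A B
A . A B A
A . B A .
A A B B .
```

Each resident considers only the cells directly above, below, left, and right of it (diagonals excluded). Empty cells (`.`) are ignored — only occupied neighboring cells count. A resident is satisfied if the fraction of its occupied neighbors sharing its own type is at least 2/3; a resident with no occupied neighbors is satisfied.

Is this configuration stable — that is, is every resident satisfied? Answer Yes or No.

No

(1,1)A 0/0 ok
(1,3)B 0/1 unhappy
(1,5)A 0/1 unhappy
(2,3)A 2/3 ok
(2,4)A 1/3 unhappy
(2,5)B 0/3 unhappy
(3,1)A 1/1 ok
(3,3)A 1/3 unhappy
(3,4)B 0/4 unhappy
(3,5)A 0/2 unhappy
(4,1)A 2/2 ok
(4,3)B 1/3 unhappy
(4,4)A 0/3 unhappy
(5,1)A 2/2 ok
(5,2)A 1/2 unhappy
(5,3)B 2/3 ok
(5,4)B 1/2 unhappy
For instance (1,3) has only 0/1 same-type neighbors, below 2/3.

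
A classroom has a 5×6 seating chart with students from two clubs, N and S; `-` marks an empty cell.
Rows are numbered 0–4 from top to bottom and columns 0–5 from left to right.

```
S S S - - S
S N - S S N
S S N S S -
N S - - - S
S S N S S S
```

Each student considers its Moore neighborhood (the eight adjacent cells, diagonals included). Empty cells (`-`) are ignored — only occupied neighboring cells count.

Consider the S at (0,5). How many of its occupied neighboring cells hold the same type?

1

Occupied neighbors of (0,5): (1,4)=S, (1,5)=N.
Same type (S): 1 of 2.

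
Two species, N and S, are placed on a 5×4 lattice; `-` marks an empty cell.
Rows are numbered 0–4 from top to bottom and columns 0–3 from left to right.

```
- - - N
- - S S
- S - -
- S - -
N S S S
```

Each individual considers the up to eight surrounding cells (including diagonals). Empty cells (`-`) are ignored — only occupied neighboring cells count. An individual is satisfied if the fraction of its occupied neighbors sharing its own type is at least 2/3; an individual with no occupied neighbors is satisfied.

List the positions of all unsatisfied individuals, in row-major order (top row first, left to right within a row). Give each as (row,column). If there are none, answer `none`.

Row 0: (0,3)N 0/2 ✗
Row 1: (1,2)S 2/3 ✓ · (1,3)S 1/2 ✗
Row 2: (2,1)S 2/2 ✓
Row 3: (3,1)S 3/4 ✓
Row 4: (4,0)N 0/2 ✗ · (4,1)S 2/3 ✓ · (4,2)S 3/3 ✓ · (4,3)S 1/1 ✓

(0,3), (1,3), (4,0)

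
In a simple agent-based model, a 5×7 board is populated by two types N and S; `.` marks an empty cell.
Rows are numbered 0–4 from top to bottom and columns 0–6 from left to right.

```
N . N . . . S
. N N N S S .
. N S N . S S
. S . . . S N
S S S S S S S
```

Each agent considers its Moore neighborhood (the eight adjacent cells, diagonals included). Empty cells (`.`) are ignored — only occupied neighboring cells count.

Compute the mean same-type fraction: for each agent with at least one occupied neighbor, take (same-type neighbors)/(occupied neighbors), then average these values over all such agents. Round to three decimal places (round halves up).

0.761

Row 0: (0,0)N 1/1 · (0,2)N 3/3 · (0,6)S 1/1
Row 1: (1,1)N 4/5 · (1,2)N 5/6 · (1,3)N 3/5 · (1,4)S 2/4 · (1,5)S 4/4
Row 2: (2,1)N 2/4 · (2,2)S 1/6 · (2,3)N 2/4 · (2,5)S 4/5 · (2,6)S 3/4
Row 3: (3,1)S 4/5 · (3,5)S 5/6 · (3,6)N 0/5
Row 4: (4,0)S 2/2 · (4,1)S 3/3 · (4,2)S 3/3 · (4,3)S 2/2 · (4,4)S 3/3 · (4,5)S 3/4 · (4,6)S 2/3
Sum over 23 agents: 1/1 + 3/3 + 1/1 + 4/5 + 5/6 + 3/5 + 2/4 + 4/4 + 2/4 + 1/6 + 2/4 + 4/5 + 3/4 + 4/5 + 5/6 + 0/5 + 2/2 + 3/3 + 3/3 + 2/2 + 3/3 + 3/4 + 2/3 = 35/2; mean = 35/2 ÷ 23 = 35/46 = 0.760869… → 0.761.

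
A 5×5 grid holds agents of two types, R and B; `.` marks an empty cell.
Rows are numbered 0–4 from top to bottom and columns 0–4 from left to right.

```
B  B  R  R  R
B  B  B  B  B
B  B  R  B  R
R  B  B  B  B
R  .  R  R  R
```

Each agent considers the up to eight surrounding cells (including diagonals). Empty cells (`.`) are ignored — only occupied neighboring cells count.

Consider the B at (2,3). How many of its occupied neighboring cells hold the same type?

6

Occupied neighbors of (2,3): (1,2)=B, (1,3)=B, (1,4)=B, (2,2)=R, (2,4)=R, (3,2)=B, (3,3)=B, (3,4)=B.
Same type (B): 6 of 8.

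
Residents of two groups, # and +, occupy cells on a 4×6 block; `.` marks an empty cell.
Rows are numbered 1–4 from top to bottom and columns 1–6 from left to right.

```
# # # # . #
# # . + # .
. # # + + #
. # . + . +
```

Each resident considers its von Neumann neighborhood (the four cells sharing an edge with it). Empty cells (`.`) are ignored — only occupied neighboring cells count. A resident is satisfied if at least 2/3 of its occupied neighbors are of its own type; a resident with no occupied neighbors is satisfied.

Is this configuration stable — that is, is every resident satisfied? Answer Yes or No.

(1,1)# 2/2 ✓
(1,2)# 3/3 ✓
(1,3)# 2/2 ✓
(1,4)# 1/2 ✗
(1,6)# 0/0 ✓
(2,1)# 2/2 ✓
(2,2)# 3/3 ✓
(2,4)+ 1/3 ✗
(2,5)# 0/2 ✗
(3,2)# 3/3 ✓
(3,3)# 1/2 ✗
(3,4)+ 3/4 ✓
(3,5)+ 1/3 ✗
(3,6)# 0/2 ✗
(4,2)# 1/1 ✓
(4,4)+ 1/1 ✓
(4,6)+ 0/1 ✗
For instance (1,4) has only 1/2 same-type neighbors, below 2/3.

No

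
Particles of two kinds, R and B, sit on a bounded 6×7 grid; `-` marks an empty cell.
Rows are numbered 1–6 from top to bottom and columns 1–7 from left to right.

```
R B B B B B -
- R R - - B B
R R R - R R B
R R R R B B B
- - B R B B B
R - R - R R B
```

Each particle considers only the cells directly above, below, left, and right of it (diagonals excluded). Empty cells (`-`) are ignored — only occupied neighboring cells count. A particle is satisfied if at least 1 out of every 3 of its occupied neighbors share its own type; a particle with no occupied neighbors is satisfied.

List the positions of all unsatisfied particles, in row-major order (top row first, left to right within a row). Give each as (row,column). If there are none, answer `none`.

Row 1: (1,1)R 0/1 ✗ · (1,2)B 1/3 ✓ · (1,3)B 2/3 ✓ · (1,4)B 2/2 ✓ · (1,5)B 2/2 ✓ · (1,6)B 2/2 ✓
Row 2: (2,2)R 2/3 ✓ · (2,3)R 2/3 ✓ · (2,6)B 2/3 ✓ · (2,7)B 2/2 ✓
Row 3: (3,1)R 2/2 ✓ · (3,2)R 4/4 ✓ · (3,3)R 3/3 ✓ · (3,5)R 1/2 ✓ · (3,6)R 1/4 ✗ · (3,7)B 2/3 ✓
Row 4: (4,1)R 2/2 ✓ · (4,2)R 3/3 ✓ · (4,3)R 3/4 ✓ · (4,4)R 2/3 ✓ · (4,5)B 2/4 ✓ · (4,6)B 3/4 ✓ · (4,7)B 3/3 ✓
Row 5: (5,3)B 0/3 ✗ · (5,4)R 1/3 ✓ · (5,5)B 2/4 ✓ · (5,6)B 3/4 ✓ · (5,7)B 3/3 ✓
Row 6: (6,1)R 0/0 ✓ · (6,3)R 0/1 ✗ · (6,5)R 1/2 ✓ · (6,6)R 1/3 ✓ · (6,7)B 1/2 ✓

(1,1), (3,6), (5,3), (6,3)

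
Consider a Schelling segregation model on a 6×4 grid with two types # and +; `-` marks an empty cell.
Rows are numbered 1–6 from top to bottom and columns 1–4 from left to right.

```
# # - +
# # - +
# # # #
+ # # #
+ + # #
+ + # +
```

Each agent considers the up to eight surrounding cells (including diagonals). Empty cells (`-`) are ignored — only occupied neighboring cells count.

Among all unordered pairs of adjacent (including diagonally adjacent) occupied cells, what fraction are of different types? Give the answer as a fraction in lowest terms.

Scan each occupied cell's neighbors to the right and below (and the two forward diagonals) so each pair is counted once.
From row 1: 0 unlike of 6 pairs (running 0/6).
From row 2: 2 unlike of 8 pairs (running 2/14).
From row 3: 2 unlike of 13 pairs (running 4/27).
From row 4: 4 unlike of 13 pairs (running 8/40).
From row 5: 5 unlike of 13 pairs (running 13/53).
From row 6: 2 unlike of 3 pairs (running 15/56).
Total adjacent occupied pairs: 56; unlike-type pairs: 15.
15/56 is already in lowest terms.

15/56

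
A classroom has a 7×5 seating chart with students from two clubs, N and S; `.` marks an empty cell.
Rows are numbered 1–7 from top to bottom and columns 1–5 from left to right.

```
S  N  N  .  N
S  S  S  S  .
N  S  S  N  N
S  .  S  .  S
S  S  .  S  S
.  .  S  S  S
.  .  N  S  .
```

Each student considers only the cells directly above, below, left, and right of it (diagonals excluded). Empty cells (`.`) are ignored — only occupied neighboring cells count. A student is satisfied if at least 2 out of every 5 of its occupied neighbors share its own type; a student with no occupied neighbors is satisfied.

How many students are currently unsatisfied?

4

(1,1)S 1/2 ok
(1,2)N 1/3 unhappy
(1,3)N 1/2 ok
(1,5)N 0/0 ok
(2,1)S 2/3 ok
(2,2)S 3/4 ok
(2,3)S 3/4 ok
(2,4)S 1/2 ok
(3,1)N 0/3 unhappy
(3,2)S 2/3 ok
(3,3)S 3/4 ok
(3,4)N 1/3 unhappy
(3,5)N 1/2 ok
(4,1)S 1/2 ok
(4,3)S 1/1 ok
(4,5)S 1/2 ok
(5,1)S 2/2 ok
(5,2)S 1/1 ok
(5,4)S 2/2 ok
(5,5)S 3/3 ok
(6,3)S 1/2 ok
(6,4)S 4/4 ok
(6,5)S 2/2 ok
(7,3)N 0/2 unhappy
(7,4)S 1/2 ok
Unsatisfied: (1,2), (3,1), (3,4), (7,3) — 4 in total.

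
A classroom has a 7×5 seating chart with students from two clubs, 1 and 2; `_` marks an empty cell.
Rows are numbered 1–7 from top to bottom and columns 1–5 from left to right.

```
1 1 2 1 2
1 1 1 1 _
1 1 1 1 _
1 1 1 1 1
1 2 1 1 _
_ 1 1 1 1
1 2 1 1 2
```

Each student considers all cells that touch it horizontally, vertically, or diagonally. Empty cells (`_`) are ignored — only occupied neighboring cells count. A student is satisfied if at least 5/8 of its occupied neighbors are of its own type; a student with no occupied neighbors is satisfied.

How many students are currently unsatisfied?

7

Row 1: (1,1)1 3/3 satisfied · (1,2)1 4/5 satisfied · (1,3)2 0/5 not · (1,4)1 2/4 not · (1,5)2 0/2 not
Row 2: (2,1)1 5/5 satisfied · (2,2)1 7/8 satisfied · (2,3)1 7/8 satisfied · (2,4)1 4/6 satisfied
Row 3: (3,1)1 5/5 satisfied · (3,2)1 8/8 satisfied · (3,3)1 8/8 satisfied · (3,4)1 6/6 satisfied
Row 4: (4,1)1 4/5 satisfied · (4,2)1 7/8 satisfied · (4,3)1 7/8 satisfied · (4,4)1 6/6 satisfied · (4,5)1 3/3 satisfied
Row 5: (5,1)1 3/4 satisfied · (5,2)2 0/7 not · (5,3)1 7/8 satisfied · (5,4)1 7/7 satisfied
Row 6: (6,2)1 5/7 satisfied · (6,3)1 6/8 satisfied · (6,4)1 6/7 satisfied · (6,5)1 3/4 satisfied
Row 7: (7,1)1 1/2 not · (7,2)2 0/4 not · (7,3)1 4/5 satisfied · (7,4)1 4/5 satisfied · (7,5)2 0/3 not
Unsatisfied: (1,3), (1,4), (1,5), (5,2), (7,1), (7,2), (7,5) — 7 in total.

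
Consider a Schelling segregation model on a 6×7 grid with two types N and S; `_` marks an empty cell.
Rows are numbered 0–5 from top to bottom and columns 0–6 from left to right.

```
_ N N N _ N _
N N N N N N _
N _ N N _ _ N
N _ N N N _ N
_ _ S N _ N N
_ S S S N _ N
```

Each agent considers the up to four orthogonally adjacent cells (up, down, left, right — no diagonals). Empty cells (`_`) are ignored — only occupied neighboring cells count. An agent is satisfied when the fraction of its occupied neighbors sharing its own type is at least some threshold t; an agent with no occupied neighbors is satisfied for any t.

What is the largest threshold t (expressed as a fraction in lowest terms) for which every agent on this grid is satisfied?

0/1

Row 0: (0,1)N 2/2 · (0,2)N 3/3 · (0,3)N 2/2 · (0,5)N 1/1
Row 1: (1,0)N 2/2 · (1,1)N 3/3 · (1,2)N 4/4 · (1,3)N 4/4 · (1,4)N 2/2 · (1,5)N 2/2
Row 2: (2,0)N 2/2 · (2,2)N 3/3 · (2,3)N 3/3 · (2,6)N 1/1
Row 3: (3,0)N 1/1 · (3,2)N 2/3 · (3,3)N 4/4 · (3,4)N 1/1 · (3,6)N 2/2
Row 4: (4,2)S 1/3 · (4,3)N 1/3 · (4,5)N 1/1 · (4,6)N 3/3
Row 5: (5,1)S 1/1 · (5,2)S 3/3 · (5,3)S 1/3 · (5,4)N 0/1 · (5,6)N 1/1
The smallest same-type fraction is 0/1 at (5,4), which reduces to 0/1. Any threshold above that leaves this agent unsatisfied.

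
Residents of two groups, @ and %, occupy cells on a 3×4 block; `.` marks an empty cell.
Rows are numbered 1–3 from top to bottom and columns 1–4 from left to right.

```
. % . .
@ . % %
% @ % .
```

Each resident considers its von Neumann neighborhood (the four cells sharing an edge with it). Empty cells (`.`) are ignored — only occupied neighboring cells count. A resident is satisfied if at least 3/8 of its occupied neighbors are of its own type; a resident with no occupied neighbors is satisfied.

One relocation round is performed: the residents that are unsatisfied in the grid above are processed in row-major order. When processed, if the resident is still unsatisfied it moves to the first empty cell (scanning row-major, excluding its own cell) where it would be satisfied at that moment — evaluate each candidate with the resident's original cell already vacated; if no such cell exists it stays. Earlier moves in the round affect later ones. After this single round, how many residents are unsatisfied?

Initially unsatisfied (in order): (2,1), (3,1), (3,2).
  (2,1): no empty cell satisfies it; stays.
  (3,1) → (1,1).
  (3,2) → (3,1).
Resulting grid:
% % . .
@ . % %
@ . % .
All satisfied now.

0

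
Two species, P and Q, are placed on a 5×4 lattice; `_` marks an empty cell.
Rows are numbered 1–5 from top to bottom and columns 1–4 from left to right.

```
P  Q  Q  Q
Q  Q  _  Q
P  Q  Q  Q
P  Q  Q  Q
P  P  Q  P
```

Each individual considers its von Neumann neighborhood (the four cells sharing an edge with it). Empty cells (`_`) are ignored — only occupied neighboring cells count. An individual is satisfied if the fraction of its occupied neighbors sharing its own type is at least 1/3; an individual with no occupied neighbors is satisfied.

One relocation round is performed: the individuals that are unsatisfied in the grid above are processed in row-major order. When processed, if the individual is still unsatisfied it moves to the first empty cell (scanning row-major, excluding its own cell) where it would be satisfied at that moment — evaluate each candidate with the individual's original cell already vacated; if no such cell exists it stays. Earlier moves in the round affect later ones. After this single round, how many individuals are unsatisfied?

Initially unsatisfied (in order): (1,1), (5,4).
  (1,1): no empty cell satisfies it; stays.
  (5,4): no empty cell satisfies it; stays.
Resulting grid:
P Q Q Q
Q Q _ Q
P Q Q Q
P Q Q Q
P P Q P
Unsatisfied now: (1,1), (5,4).

2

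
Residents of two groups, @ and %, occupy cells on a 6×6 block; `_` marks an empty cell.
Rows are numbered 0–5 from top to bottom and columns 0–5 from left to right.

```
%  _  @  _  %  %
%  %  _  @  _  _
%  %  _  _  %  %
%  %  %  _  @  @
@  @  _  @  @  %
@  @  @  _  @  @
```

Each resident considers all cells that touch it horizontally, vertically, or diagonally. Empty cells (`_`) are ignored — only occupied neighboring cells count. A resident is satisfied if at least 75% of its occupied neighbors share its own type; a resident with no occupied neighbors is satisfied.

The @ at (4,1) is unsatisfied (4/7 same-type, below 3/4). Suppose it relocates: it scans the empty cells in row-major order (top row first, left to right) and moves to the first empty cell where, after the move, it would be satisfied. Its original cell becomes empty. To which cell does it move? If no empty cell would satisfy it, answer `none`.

Vacating (4,1). Empty cells in order:
  (0,1): 1/4 same-type → still unsatisfied.
  (0,3): 2/3 same-type → still unsatisfied.
  (1,2): 2/4 same-type → still unsatisfied.
  (1,4): 1/5 same-type → still unsatisfied.
  (1,5): 0/4 same-type → still unsatisfied.
  (2,2): 1/5 same-type → still unsatisfied.
  (2,3): 2/4 same-type → still unsatisfied.
  (3,3): 3/5 same-type → still unsatisfied.
  (4,2): 3/5 same-type → still unsatisfied.
  (5,3): 4/4 same-type → satisfied — stop here.

(5,3)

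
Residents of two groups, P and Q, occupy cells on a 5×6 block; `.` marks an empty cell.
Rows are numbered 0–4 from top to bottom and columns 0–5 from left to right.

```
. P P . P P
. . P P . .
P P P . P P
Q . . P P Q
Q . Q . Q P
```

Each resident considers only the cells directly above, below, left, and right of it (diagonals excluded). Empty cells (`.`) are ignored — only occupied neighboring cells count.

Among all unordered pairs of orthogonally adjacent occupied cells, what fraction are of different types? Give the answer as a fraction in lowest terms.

6/17

Scan each occupied cell's neighbors to the right and below so each pair is counted once.
From row 0: 0 unlike of 3 pairs (running 0/3).
From row 1: 0 unlike of 2 pairs (running 0/5).
From row 2: 2 unlike of 6 pairs (running 2/11).
From row 3: 3 unlike of 5 pairs (running 5/16).
From row 4: 1 unlike of 1 pairs (running 6/17).
Total adjacent occupied pairs: 17; unlike-type pairs: 6.
6/17 is already in lowest terms.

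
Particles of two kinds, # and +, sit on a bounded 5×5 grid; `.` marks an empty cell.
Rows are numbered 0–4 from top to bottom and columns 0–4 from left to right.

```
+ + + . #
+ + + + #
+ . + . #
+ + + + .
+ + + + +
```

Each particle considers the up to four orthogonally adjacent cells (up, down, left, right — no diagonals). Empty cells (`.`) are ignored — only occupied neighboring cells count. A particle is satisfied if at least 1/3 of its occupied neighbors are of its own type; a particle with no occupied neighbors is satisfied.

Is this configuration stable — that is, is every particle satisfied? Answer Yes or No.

(0,0)+ 2/2 ok
(0,1)+ 3/3 ok
(0,2)+ 2/2 ok
(0,4)# 1/1 ok
(1,0)+ 3/3 ok
(1,1)+ 3/3 ok
(1,2)+ 4/4 ok
(1,3)+ 1/2 ok
(1,4)# 2/3 ok
(2,0)+ 2/2 ok
(2,2)+ 2/2 ok
(2,4)# 1/1 ok
(3,0)+ 3/3 ok
(3,1)+ 3/3 ok
(3,2)+ 4/4 ok
(3,3)+ 2/2 ok
(4,0)+ 2/2 ok
(4,1)+ 3/3 ok
(4,2)+ 3/3 ok
(4,3)+ 3/3 ok
(4,4)+ 1/1 ok
All meet the threshold, so the configuration is stable.

Yes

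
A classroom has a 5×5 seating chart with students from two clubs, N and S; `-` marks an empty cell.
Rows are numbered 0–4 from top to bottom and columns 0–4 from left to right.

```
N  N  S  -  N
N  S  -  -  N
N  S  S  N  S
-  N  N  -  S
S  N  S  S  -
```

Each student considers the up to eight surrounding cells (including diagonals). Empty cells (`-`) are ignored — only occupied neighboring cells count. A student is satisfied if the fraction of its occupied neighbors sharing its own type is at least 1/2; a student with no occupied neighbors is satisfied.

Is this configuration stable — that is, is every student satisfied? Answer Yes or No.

No

Row 0: (0,0)N 2/3 ✓ · (0,1)N 2/4 ✓ · (0,2)S 1/2 ✓ · (0,4)N 1/1 ✓
Row 1: (1,0)N 3/5 ✓ · (1,1)S 3/7 ✗ · (1,4)N 2/3 ✓
Row 2: (2,0)N 2/4 ✓ · (2,1)S 2/6 ✗ · (2,2)S 2/5 ✗ · (2,3)N 2/5 ✗ · (2,4)S 1/3 ✗
Row 3: (3,1)N 3/7 ✗ · (3,2)N 3/7 ✗ · (3,4)S 2/3 ✓
Row 4: (4,0)S 0/2 ✗ · (4,1)N 2/4 ✓ · (4,2)S 1/4 ✗ · (4,3)S 2/3 ✓
For instance (1,1) has only 3/7 same-type neighbors, below 1/2.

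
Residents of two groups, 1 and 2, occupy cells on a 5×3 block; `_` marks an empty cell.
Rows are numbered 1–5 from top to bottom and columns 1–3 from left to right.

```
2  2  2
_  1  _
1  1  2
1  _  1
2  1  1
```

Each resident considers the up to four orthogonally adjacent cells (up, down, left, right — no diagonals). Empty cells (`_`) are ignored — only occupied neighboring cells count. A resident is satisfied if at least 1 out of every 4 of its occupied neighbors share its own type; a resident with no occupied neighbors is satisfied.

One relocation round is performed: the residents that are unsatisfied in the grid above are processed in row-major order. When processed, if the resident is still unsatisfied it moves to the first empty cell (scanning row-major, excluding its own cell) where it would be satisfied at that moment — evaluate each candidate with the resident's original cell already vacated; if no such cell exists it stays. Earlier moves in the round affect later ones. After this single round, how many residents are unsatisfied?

Initially unsatisfied (in order): (3,3), (5,1).
  (3,3) → (2,1).
  (5,1) → (2,3).
Resulting grid:
2 2 2
2 1 2
1 1 _
1 _ 1
_ 1 1
All satisfied now.

0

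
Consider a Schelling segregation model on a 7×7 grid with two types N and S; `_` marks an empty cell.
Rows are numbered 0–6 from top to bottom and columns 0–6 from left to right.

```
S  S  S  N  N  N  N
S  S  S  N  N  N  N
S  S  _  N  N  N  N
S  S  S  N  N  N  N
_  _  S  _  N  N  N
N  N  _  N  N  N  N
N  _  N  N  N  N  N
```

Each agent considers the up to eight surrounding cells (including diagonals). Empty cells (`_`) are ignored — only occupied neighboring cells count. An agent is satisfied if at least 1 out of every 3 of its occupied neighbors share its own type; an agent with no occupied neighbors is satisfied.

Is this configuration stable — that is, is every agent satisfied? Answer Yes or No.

Yes

Row 0: (0,0)S 3/3 ok · (0,1)S 5/5 ok · (0,2)S 3/5 ok · (0,3)N 3/5 ok · (0,4)N 5/5 ok · (0,5)N 5/5 ok · (0,6)N 3/3 ok
Row 1: (1,0)S 5/5 ok · (1,1)S 7/7 ok · (1,2)S 4/7 ok · (1,3)N 5/7 ok · (1,4)N 8/8 ok · (1,5)N 8/8 ok · (1,6)N 5/5 ok
Row 2: (2,0)S 5/5 ok · (2,1)S 7/7 ok · (2,3)N 5/7 ok · (2,4)N 8/8 ok · (2,5)N 8/8 ok · (2,6)N 5/5 ok
Row 3: (3,0)S 3/3 ok · (3,1)S 5/5 ok · (3,2)S 3/5 ok · (3,3)N 4/6 ok · (3,4)N 7/7 ok · (3,5)N 8/8 ok · (3,6)N 5/5 ok
Row 4: (4,2)S 2/5 ok · (4,4)N 7/7 ok · (4,5)N 8/8 ok · (4,6)N 5/5 ok
Row 5: (5,0)N 2/2 ok · (5,1)N 3/4 ok · (5,3)N 5/6 ok · (5,4)N 7/7 ok · (5,5)N 8/8 ok · (5,6)N 5/5 ok
Row 6: (6,0)N 2/2 ok · (6,2)N 3/3 ok · (6,3)N 4/4 ok · (6,4)N 5/5 ok · (6,5)N 5/5 ok · (6,6)N 3/3 ok
All meet the threshold, so the configuration is stable.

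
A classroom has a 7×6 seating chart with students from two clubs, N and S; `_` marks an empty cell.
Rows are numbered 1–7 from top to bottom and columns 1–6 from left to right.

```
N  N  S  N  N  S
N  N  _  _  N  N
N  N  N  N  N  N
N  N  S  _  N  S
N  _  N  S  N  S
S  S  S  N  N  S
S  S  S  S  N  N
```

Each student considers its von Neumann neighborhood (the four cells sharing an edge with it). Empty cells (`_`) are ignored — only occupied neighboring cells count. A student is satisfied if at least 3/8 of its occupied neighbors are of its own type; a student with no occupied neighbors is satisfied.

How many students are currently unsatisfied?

(1,1)N 2/2 satisfied
(1,2)N 2/3 satisfied
(1,3)S 0/2 not
(1,4)N 1/2 satisfied
(1,5)N 2/3 satisfied
(1,6)S 0/2 not
(2,1)N 3/3 satisfied
(2,2)N 3/3 satisfied
(2,5)N 3/3 satisfied
(2,6)N 2/3 satisfied
(3,1)N 3/3 satisfied
(3,2)N 4/4 satisfied
(3,3)N 2/3 satisfied
(3,4)N 2/2 satisfied
(3,5)N 4/4 satisfied
(3,6)N 2/3 satisfied
(4,1)N 3/3 satisfied
(4,2)N 2/3 satisfied
(4,3)S 0/3 not
(4,5)N 2/3 satisfied
(4,6)S 1/3 not
(5,1)N 1/2 satisfied
(5,3)N 0/3 not
(5,4)S 0/3 not
(5,5)N 2/4 satisfied
(5,6)S 2/3 satisfied
(6,1)S 2/3 satisfied
(6,2)S 3/3 satisfied
(6,3)S 2/4 satisfied
(6,4)N 1/4 not
(6,5)N 3/4 satisfied
(6,6)S 1/3 not
(7,1)S 2/2 satisfied
(7,2)S 3/3 satisfied
(7,3)S 3/3 satisfied
(7,4)S 1/3 not
(7,5)N 2/3 satisfied
(7,6)N 1/2 satisfied
Unsatisfied: (1,3), (1,6), (4,3), (4,6), (5,3), (5,4), (6,4), (6,6), (7,4) — 9 in total.

9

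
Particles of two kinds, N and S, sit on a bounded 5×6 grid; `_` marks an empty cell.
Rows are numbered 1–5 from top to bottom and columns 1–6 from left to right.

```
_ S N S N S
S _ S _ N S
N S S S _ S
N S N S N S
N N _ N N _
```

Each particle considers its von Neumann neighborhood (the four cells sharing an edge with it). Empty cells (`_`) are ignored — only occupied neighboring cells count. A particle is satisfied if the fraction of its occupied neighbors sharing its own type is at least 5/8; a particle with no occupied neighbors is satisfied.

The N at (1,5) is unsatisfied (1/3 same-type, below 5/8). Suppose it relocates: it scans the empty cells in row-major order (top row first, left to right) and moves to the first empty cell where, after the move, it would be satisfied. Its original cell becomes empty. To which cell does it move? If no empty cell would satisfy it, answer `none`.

(5,3)

Vacating (1,5). Empty cells in order:
  (1,1): 0/2 same-type → still unsatisfied.
  (2,2): 0/4 same-type → still unsatisfied.
  (2,4): 1/4 same-type → still unsatisfied.
  (3,5): 2/4 same-type → still unsatisfied.
  (5,3): 3/3 same-type → satisfied — stop here.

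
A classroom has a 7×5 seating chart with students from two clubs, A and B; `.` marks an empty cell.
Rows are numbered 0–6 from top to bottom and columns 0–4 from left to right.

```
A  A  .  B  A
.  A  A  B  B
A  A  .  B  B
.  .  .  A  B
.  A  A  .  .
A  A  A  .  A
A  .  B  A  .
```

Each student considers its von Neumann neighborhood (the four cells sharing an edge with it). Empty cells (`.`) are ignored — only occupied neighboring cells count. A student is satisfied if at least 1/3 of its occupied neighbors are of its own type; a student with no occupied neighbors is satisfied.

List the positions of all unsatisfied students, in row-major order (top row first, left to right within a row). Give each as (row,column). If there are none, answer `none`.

(0,4), (3,3), (6,2), (6,3)

Row 0: (0,0)A 1/1 ok · (0,1)A 2/2 ok · (0,3)B 1/2 ok · (0,4)A 0/2 unhappy
Row 1: (1,1)A 3/3 ok · (1,2)A 1/2 ok · (1,3)B 3/4 ok · (1,4)B 2/3 ok
Row 2: (2,0)A 1/1 ok · (2,1)A 2/2 ok · (2,3)B 2/3 ok · (2,4)B 3/3 ok
Row 3: (3,3)A 0/2 unhappy · (3,4)B 1/2 ok
Row 4: (4,1)A 2/2 ok · (4,2)A 2/2 ok
Row 5: (5,0)A 2/2 ok · (5,1)A 3/3 ok · (5,2)A 2/3 ok · (5,4)A 0/0 ok
Row 6: (6,0)A 1/1 ok · (6,2)B 0/2 unhappy · (6,3)A 0/1 unhappy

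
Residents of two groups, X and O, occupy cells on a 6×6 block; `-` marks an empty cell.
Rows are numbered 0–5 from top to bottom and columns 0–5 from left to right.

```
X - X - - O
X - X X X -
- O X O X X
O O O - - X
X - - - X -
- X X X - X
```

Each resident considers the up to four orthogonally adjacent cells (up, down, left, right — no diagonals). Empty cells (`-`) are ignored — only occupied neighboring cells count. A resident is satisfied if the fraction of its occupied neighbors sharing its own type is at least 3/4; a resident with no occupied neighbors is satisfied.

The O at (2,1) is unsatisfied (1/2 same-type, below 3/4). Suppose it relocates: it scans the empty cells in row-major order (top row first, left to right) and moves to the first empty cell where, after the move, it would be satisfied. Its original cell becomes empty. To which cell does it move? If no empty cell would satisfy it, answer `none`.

Vacating (2,1). Empty cells in order:
  (0,1): 0/2 same-type → still unsatisfied.
  (0,3): 0/2 same-type → still unsatisfied.
  (0,4): 1/2 same-type → still unsatisfied.
  (1,1): 0/2 same-type → still unsatisfied.
  (1,5): 1/3 same-type → still unsatisfied.
  (2,0): 1/2 same-type → still unsatisfied.
  (3,3): 2/2 same-type → satisfied — stop here.

(3,3)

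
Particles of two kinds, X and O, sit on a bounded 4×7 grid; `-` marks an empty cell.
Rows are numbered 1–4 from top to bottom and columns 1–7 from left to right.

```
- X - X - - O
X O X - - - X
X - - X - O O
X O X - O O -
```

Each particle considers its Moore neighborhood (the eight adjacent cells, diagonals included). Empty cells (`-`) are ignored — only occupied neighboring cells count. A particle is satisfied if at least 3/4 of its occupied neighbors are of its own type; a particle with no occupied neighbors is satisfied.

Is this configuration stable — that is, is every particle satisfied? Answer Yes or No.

No

Row 1: (1,2)X 2/3 ✗ · (1,4)X 1/1 ✓ · (1,7)O 0/1 ✗
Row 2: (2,1)X 2/3 ✗ · (2,2)O 0/4 ✗ · (2,3)X 3/4 ✓ · (2,7)X 0/3 ✗
Row 3: (3,1)X 2/4 ✗ · (3,4)X 2/3 ✗ · (3,6)O 3/4 ✓ · (3,7)O 2/3 ✗
Row 4: (4,1)X 1/2 ✗ · (4,2)O 0/3 ✗ · (4,3)X 1/2 ✗ · (4,5)O 2/3 ✗ · (4,6)O 3/3 ✓
For instance (1,2) has only 2/3 same-type neighbors, below 3/4.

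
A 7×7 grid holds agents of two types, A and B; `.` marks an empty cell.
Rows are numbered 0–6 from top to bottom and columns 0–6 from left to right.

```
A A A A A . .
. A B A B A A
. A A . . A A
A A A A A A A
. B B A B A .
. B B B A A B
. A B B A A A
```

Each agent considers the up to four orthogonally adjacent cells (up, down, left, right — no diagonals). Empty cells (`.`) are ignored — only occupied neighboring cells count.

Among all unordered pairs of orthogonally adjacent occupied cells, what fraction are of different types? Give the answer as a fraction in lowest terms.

21/59

Scan each occupied cell's neighbors to the right and below so each pair is counted once.
Row 0: A(0,0)–A(0,1)= A(0,1)–A(0,2)= A(0,1)–A(1,1)= A(0,2)–A(0,3)= A(0,2)–B(1,2)≠ A(0,3)–A(0,4)= A(0,3)–A(1,3)= A(0,4)–B(1,4)≠  → 2/8 unlike.
Row 1: A(1,1)–B(1,2)≠ A(1,1)–A(2,1)= B(1,2)–A(1,3)≠ B(1,2)–A(2,2)≠ A(1,3)–B(1,4)≠ B(1,4)–A(1,5)≠ A(1,5)–A(1,6)= A(1,5)–A(2,5)= A(1,6)–A(2,6)=  → 5/9 unlike.
Row 2: A(2,1)–A(2,2)= A(2,1)–A(3,1)= A(2,2)–A(3,2)= A(2,5)–A(2,6)= A(2,5)–A(3,5)= A(2,6)–A(3,6)=  → 0/6 unlike.
Row 3: A(3,0)–A(3,1)= A(3,1)–A(3,2)= A(3,1)–B(4,1)≠ A(3,2)–A(3,3)= A(3,2)–B(4,2)≠ A(3,3)–A(3,4)= A(3,3)–A(4,3)= A(3,4)–A(3,5)= A(3,4)–B(4,4)≠ A(3,5)–A(3,6)= A(3,5)–A(4,5)=  → 3/11 unlike.
Row 4: B(4,1)–B(4,2)= B(4,1)–B(5,1)= B(4,2)–A(4,3)≠ B(4,2)–B(5,2)= A(4,3)–B(4,4)≠ A(4,3)–B(5,3)≠ B(4,4)–A(4,5)≠ B(4,4)–A(5,4)≠ A(4,5)–A(5,5)=  → 5/9 unlike.
Row 5: B(5,1)–B(5,2)= B(5,1)–A(6,1)≠ B(5,2)–B(5,3)= B(5,2)–B(6,2)= B(5,3)–A(5,4)≠ B(5,3)–B(6,3)= A(5,4)–A(5,5)= A(5,4)–A(6,4)= A(5,5)–B(5,6)≠ A(5,5)–A(6,5)= B(5,6)–A(6,6)≠  → 4/11 unlike.
Row 6: A(6,1)–B(6,2)≠ B(6,2)–B(6,3)= B(6,3)–A(6,4)≠ A(6,4)–A(6,5)= A(6,5)–A(6,6)=  → 2/5 unlike.
Total adjacent occupied pairs: 59; unlike-type pairs: 21.
21/59 is already in lowest terms.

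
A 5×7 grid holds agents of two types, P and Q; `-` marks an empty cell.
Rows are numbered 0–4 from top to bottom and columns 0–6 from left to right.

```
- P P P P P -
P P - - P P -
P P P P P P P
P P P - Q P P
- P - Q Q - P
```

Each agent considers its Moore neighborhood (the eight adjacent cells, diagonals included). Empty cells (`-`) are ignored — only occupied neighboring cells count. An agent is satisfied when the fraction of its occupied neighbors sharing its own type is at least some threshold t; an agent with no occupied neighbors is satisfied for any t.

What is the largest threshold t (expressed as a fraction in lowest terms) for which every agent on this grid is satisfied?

Row 0: (0,1)P 3/3 · (0,2)P 3/3 · (0,3)P 3/3 · (0,4)P 4/4 · (0,5)P 3/3
Row 1: (1,0)P 4/4 · (1,1)P 6/6 · (1,4)P 7/7 · (1,5)P 6/6
Row 2: (2,0)P 5/5 · (2,1)P 7/7 · (2,2)P 5/5 · (2,3)P 4/5 · (2,4)P 5/6 · (2,5)P 6/7 · (2,6)P 4/4
Row 3: (3,0)P 4/4 · (3,1)P 6/6 · (3,2)P 5/6 · (3,4)Q 2/6 · (3,5)P 5/7 · (3,6)P 4/4
Row 4: (4,1)P 3/3 · (4,3)Q 2/3 · (4,4)Q 2/3 · (4,6)P 2/2
The smallest same-type fraction is 2/6 at (3,4), which reduces to 1/3. Any threshold above that leaves this agent unsatisfied.

1/3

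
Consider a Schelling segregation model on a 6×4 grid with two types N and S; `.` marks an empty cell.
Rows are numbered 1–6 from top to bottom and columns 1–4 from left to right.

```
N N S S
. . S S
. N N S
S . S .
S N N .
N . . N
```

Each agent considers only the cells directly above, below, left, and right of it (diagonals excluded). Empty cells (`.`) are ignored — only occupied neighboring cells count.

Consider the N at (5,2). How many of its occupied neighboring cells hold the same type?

Occupied neighbors of (5,2): (5,1)=S, (5,3)=N.
Same type (N): 1 of 2.

1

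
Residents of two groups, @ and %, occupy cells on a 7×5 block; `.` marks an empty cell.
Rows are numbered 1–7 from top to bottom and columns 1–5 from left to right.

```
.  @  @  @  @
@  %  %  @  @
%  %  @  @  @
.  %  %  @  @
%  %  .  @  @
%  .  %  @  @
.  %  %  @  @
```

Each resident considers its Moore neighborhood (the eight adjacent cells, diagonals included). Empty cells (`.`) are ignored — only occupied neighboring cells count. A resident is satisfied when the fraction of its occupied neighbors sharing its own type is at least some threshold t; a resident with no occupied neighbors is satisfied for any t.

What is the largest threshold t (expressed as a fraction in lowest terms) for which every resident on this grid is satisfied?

1/4

(1,2)@ 2/4
(1,3)@ 3/5
(1,4)@ 4/5
(1,5)@ 3/3
(2,1)@ 1/4
(2,2)% 3/7
(2,3)% 2/8
(2,4)@ 7/8
(2,5)@ 5/5
(3,1)% 3/4
(3,2)% 5/7
(3,3)@ 3/8
(3,4)@ 6/8
(3,5)@ 5/5
(4,2)% 5/6
(4,3)% 3/7
(4,4)@ 6/7
(4,5)@ 5/5
(5,1)% 3/3
(5,2)% 5/5
(5,4)@ 5/7
(5,5)@ 5/5
(6,1)% 3/3
(6,3)% 3/6
(6,4)@ 5/7
(6,5)@ 5/5
(7,2)% 3/3
(7,3)% 2/4
(7,4)@ 3/5
(7,5)@ 3/3
The smallest same-type fraction is 1/4 at (2,1), which reduces to 1/4. Any threshold above that leaves this resident unsatisfied.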